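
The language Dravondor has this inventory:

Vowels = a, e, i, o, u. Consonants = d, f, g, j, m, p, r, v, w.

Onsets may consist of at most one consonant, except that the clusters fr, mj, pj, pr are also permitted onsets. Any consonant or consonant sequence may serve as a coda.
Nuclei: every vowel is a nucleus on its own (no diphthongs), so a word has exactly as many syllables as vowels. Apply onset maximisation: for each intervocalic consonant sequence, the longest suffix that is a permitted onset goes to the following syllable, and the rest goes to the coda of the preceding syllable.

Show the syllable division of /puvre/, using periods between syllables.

puv.re

The vowels are u, e — 2 nuclei, so 2 syllables.
σ1/σ2 boundary: cluster /vr/ — the longest permitted-onset suffix is /r/; onset = /r/, preceding coda = /v/.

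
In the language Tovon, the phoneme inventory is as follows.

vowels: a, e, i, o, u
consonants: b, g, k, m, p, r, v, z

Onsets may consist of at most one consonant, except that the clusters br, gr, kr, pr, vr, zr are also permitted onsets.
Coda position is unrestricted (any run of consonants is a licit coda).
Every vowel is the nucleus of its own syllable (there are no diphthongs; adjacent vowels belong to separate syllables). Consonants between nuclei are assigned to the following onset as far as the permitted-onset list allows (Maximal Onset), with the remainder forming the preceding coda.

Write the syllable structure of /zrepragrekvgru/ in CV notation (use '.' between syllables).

CCV.CCV.CCVCC.CCV

Nuclei (vowels): e, a, e, u → 4 syllables.
V1 /e/ – V2 /a/: cluster /pr/ — /pr/ is itself a permitted onset, so the whole cluster goes right; preceding coda = ∅.
V2 /a/ – V3 /e/: /gr/ is a licit onset in full, so it all attaches to the next syllable.
V3 /e/ – V4 /u/: /kvgr/ splits as /kv/ + /gr/ (/gr/ is the longest suffix that is a licit onset).
So the parse is zre.pra.grekv.gru.
Mapping each syllable to C/V: /zre/ → CCV, /pra/ → CCV, /grekv/ → CCVCC, /gru/ → CCV.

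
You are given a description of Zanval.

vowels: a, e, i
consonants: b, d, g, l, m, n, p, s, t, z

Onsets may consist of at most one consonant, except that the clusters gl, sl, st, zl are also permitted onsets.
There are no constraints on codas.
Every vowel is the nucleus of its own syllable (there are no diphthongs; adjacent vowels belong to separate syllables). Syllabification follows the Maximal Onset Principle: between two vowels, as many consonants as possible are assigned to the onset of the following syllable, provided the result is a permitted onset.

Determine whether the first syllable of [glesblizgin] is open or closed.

The vowels are e, i, i — 3 nuclei, so 3 syllables.
V1 /e/ – V2 /i/: cluster /sbl/ — the longest permitted-onset suffix is /l/; onset = /l/, preceding coda = /sb/.
V2 /i/ – V3 /i/: /zg/; trying suffixes from longest down, /g/ is the first permitted one, so coda /z/ | onset /g/.
So the parse is glesb.liz.gin.
Syllable 1 is /glesb/ with coda /sb/, so it is closed.

closed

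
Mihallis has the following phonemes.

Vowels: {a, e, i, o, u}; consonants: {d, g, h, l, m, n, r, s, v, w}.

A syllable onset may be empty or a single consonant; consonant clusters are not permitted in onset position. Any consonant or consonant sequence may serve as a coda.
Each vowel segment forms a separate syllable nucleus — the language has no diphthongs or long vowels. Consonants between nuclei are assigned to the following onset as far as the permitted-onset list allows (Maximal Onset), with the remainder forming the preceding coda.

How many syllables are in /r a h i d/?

2

The vowels are a, i — 2 nuclei, so 2 syllables.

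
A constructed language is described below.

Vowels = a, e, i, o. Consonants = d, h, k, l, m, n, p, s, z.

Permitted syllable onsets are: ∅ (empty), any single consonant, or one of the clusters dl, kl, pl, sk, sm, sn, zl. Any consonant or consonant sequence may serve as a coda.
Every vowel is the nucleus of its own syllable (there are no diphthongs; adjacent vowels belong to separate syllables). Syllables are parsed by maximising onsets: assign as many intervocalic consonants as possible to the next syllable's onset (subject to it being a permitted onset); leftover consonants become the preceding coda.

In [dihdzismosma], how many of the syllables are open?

3

Nuclei (vowels): i, i, o, a → 4 syllables.
V1 /i/ – V2 /i/: /hdz/ — longest licit onset from the right is /z/, leaving /hd/ as coda.
V2 /i/ – V3 /o/: /sm/ — entire cluster is a permitted onset → onset /sm/, coda ∅.
V3 /o/ – V4 /a/: /sm/ is a licit onset in full, so it all attaches to the next syllable.
Putting it together: dihd.zi.smo.sma.
Classifying each syllable: /dihd/ (closed), /zi/ (open), /smo/ (open), /sma/ (open).
Open syllables: 3.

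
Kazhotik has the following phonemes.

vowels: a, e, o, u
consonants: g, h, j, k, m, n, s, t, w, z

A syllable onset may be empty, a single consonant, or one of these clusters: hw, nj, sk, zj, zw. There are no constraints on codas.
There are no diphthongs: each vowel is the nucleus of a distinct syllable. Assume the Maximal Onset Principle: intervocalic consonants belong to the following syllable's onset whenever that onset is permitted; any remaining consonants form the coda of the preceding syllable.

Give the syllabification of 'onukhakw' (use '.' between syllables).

o.nuk.hakw

Nuclei (vowels): o, u, a → 3 syllables.
/o…u/ gap (V1→V2): /n/ is a single consonant, so it becomes the next onset.
/u…a/ gap (V2→V3): cluster /kh/ — the longest permitted-onset suffix is /h/; onset = /h/, preceding coda = /k/.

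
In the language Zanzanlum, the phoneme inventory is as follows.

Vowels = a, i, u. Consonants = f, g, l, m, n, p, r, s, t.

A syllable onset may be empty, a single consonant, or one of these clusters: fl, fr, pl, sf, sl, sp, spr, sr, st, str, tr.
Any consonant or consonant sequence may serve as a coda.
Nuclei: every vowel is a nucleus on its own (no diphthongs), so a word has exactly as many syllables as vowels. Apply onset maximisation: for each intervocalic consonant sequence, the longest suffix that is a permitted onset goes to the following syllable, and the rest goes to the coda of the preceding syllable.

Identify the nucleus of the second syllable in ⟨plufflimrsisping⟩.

i

Vowels present: u, i, i, i; each is a nucleus, giving 4 syllables.
The second nucleus (vowel 2 from the left) is /i/.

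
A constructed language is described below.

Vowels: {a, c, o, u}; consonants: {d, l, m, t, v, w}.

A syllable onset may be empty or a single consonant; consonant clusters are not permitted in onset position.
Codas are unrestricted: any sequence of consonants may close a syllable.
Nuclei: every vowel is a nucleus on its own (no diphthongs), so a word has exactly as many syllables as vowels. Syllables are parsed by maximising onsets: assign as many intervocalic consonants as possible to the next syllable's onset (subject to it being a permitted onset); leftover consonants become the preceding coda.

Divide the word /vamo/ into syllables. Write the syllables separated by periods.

va.mo

Nuclei (vowels): a, o → 2 syllables.
/a…o/ gap (V1→V2): /m/ → onset of the next syllable (single consonants are always licit onsets).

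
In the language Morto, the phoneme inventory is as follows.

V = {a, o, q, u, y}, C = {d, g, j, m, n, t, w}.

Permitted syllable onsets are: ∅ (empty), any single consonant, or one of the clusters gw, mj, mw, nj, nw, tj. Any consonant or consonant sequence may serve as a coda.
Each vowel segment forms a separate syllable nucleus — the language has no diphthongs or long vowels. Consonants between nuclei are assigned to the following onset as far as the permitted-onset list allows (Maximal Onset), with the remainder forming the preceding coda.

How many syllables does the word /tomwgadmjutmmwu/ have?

4

Vowels present: o, a, u, u; each is a nucleus, giving 4 syllables.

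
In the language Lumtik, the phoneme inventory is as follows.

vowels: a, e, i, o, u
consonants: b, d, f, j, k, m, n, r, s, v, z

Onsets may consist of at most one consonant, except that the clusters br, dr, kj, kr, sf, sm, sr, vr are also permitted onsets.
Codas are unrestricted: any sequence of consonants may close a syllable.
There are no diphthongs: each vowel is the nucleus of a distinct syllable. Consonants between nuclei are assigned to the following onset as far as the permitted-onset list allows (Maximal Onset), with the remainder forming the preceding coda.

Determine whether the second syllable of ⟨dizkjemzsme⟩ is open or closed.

Nuclei (vowels): i, e, e → 3 syllables.
V1 /i/ – V2 /e/: /zkj/; trying suffixes from longest down, /kj/ is the first permitted one, so coda /z/ | onset /kj/.
V2 /e/ – V3 /e/: /mzsm/ — longest licit onset from the right is /sm/, leaving /mz/ as coda.
Putting it together: diz.kjemz.sme.
Syllable 2 is /kjemz/ with coda /mz/, so it is closed.

closed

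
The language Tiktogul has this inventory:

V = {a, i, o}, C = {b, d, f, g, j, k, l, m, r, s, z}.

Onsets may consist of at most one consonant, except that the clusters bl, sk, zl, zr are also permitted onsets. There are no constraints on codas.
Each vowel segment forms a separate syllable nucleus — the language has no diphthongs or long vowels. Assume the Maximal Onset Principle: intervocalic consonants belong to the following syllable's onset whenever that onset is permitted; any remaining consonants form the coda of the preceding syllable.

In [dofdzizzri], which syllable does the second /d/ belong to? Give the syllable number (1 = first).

1

The vowels are o, i, i — 3 nuclei, so 3 syllables.
σ1/σ2 boundary: cluster /fdz/ — the longest permitted-onset suffix is /z/; onset = /z/, preceding coda = /fd/.
σ2/σ3 boundary: /zzr/; trying suffixes from longest down, /zr/ is the first permitted one, so coda /z/ | onset /zr/.
Putting it together: dofd.ziz.zri.
The second /d/ is in the coda of syllable 1 (/dofd/).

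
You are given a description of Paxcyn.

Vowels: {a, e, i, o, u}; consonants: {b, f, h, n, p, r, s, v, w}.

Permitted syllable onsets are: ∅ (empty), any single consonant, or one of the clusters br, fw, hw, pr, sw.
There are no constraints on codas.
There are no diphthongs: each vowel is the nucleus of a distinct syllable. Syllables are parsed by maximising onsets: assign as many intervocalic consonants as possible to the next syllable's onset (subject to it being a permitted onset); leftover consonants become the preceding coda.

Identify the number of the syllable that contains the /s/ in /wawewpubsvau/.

Vowels present: a, e, u, a, u; each is a nucleus, giving 5 syllables.
V1 /a/ – V2 /e/: just /w/ — single C goes to the following onset.
V2 /e/ – V3 /u/: /wp/ splits as /w/ + /p/ (/p/ is the longest suffix that is a licit onset).
V3 /u/ – V4 /a/: /bsv/ — longest licit onset from the right is /v/, leaving /bs/ as coda.
V4 /a/ – V5 /u/: nothing intervenes; syllable break is V.V.
So the parse is wa.wew.pubs.va.u.
The /s/ is in the coda of syllable 3 (/pubs/).

3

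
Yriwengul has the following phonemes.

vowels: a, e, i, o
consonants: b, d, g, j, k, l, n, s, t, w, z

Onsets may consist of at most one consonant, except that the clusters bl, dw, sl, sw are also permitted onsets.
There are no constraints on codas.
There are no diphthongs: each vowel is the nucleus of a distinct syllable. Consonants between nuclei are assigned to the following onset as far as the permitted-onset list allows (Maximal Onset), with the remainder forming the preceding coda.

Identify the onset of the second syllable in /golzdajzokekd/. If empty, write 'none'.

d

The vowels are o, a, o, e — 4 nuclei, so 4 syllables.
Between /o/ (V1) and /a/ (V2): /lzd/ — longest licit onset from the right is /d/, leaving /lz/ as coda.
Between /a/ (V2) and /o/ (V3): /jz/ — longest licit onset from the right is /z/, leaving /j/ as coda.
Between /o/ (V3) and /e/ (V4): /k/ → onset of the next syllable (single consonants are always licit onsets).
Putting it together: golz.daj.zo.kekd.
Syllable 2 is /daj/: onset /d/, nucleus /a/, coda /j/.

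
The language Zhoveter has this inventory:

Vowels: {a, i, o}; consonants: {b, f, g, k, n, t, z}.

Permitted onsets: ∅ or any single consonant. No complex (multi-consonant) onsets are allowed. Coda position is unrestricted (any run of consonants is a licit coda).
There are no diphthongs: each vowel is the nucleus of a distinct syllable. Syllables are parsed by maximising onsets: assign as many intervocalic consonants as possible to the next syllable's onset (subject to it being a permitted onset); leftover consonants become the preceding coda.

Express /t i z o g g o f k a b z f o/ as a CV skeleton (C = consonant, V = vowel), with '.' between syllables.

CV.CVC.CVC.CVCC.CV

The vowels are i, o, o, a, o — 5 nuclei, so 5 syllables.
/i…o/ gap (V1→V2): just /z/ — single C goes to the following onset.
/o…o/ gap (V2→V3): /gg/; trying suffixes from longest down, /g/ is the first permitted one, so coda /g/ | onset /g/.
/o…a/ gap (V3→V4): cluster /fk/ — the longest permitted-onset suffix is /k/; onset = /k/, preceding coda = /f/.
/a…o/ gap (V4→V5): /bzf/ splits as /bz/ + /f/ (/f/ is the longest suffix that is a licit onset).
Syllabification: ti.zog.gof.kabz.fo.
Mapping each syllable to C/V: /ti/ → CV, /zog/ → CVC, /gof/ → CVC, /kabz/ → CVCC, /fo/ → CV.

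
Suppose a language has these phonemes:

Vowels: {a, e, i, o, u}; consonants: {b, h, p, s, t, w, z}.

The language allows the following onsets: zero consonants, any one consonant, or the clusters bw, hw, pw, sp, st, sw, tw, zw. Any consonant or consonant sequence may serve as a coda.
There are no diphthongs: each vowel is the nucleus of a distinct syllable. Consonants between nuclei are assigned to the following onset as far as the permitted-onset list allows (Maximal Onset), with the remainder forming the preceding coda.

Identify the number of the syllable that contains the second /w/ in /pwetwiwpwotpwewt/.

2

Nuclei (vowels): e, i, o, e → 4 syllables.
Between /e/ (V1) and /i/ (V2): /tw/ is a licit onset in full, so it all attaches to the next syllable.
Between /i/ (V2) and /o/ (V3): /wpw/ — longest licit onset from the right is /pw/, leaving /w/ as coda.
Between /o/ (V3) and /e/ (V4): /tpw/; trying suffixes from longest down, /pw/ is the first permitted one, so coda /t/ | onset /pw/.
Result: pwe.twiw.pwot.pwewt.
The second /w/ is in the onset of syllable 2 (/twiw/).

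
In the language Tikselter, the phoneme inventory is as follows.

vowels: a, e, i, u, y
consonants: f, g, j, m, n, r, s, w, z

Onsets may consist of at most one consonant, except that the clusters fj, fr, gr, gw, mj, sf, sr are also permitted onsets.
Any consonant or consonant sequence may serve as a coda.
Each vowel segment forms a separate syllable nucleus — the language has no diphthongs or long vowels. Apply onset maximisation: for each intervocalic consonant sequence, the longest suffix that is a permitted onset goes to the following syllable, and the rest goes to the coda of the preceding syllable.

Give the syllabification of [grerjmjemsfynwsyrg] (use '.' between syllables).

Nuclei (vowels): e, e, y, y → 4 syllables.
/e…e/ gap (V1→V2): /rjmj/ — longest licit onset from the right is /mj/, leaving /rj/ as coda.
/e…y/ gap (V2→V3): /msf/ splits as /m/ + /sf/ (/sf/ is the longest suffix that is a licit onset).
/y…y/ gap (V3→V4): /nws/ splits as /nw/ + /s/ (/s/ is the longest suffix that is a licit onset).

grerj.mjem.sfynw.syrg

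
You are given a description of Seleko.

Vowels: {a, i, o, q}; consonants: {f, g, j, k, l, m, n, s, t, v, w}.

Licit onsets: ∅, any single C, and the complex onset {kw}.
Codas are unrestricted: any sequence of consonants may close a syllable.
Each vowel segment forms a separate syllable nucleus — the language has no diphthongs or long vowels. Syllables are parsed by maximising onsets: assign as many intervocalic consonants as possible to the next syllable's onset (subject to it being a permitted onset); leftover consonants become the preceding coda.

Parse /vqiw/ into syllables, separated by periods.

vq.iw

Nuclei (vowels): q, i → 2 syllables.
/q…i/ gap (V1→V2): no consonants, so the boundary falls immediately after /q/.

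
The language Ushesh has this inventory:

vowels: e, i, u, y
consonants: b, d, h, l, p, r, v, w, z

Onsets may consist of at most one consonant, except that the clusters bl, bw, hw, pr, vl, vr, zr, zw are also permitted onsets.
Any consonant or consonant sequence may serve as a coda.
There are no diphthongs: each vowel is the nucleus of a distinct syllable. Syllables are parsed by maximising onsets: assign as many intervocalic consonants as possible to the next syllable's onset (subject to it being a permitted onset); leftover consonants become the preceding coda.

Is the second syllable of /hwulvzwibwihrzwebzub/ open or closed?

The vowels are u, i, i, e, u — 5 nuclei, so 5 syllables.
/u…i/ gap (V1→V2): /lvzw/ splits as /lv/ + /zw/ (/zw/ is the longest suffix that is a licit onset).
/i…i/ gap (V2→V3): /bw/ is a licit onset in full, so it all attaches to the next syllable.
/i…e/ gap (V3→V4): /hrzw/ splits as /hr/ + /zw/ (/zw/ is the longest suffix that is a licit onset).
/e…u/ gap (V4→V5): /bz/ — longest licit onset from the right is /z/, leaving /b/ as coda.
Putting it together: hwulv.zwi.bwihr.zweb.zub.
Syllable 2 is /zwi/; it ends in its nucleus with no coda, so it is open.

open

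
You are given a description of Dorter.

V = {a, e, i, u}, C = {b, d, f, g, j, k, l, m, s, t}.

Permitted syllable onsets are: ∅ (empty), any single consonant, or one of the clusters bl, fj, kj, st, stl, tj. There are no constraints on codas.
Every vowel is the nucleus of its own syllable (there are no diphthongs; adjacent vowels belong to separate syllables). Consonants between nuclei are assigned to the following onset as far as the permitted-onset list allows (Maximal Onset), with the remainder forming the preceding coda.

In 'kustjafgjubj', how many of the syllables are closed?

Nuclei (vowels): u, a, u → 3 syllables.
Between /u/ (V1) and /a/ (V2): /stj/ — longest licit onset from the right is /tj/, leaving /s/ as coda.
Between /a/ (V2) and /u/ (V3): cluster /fgj/ — the longest permitted-onset suffix is /j/; onset = /j/, preceding coda = /fg/.
Result: kus.tjafg.jubj.
Classifying each syllable: /kus/ (closed), /tjafg/ (closed), /jubj/ (closed).
Closed syllables: 3.

3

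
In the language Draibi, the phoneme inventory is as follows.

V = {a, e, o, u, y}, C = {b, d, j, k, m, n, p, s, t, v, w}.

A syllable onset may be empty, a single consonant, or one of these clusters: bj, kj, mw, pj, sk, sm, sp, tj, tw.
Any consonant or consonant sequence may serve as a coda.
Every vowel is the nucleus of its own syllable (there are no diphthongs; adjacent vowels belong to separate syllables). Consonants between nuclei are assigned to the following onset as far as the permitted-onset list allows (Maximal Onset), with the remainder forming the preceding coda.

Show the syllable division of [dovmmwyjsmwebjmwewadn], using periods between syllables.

Nuclei (vowels): o, y, e, e, a → 5 syllables.
/o…y/ gap (V1→V2): /vmmw/ splits as /vm/ + /mw/ (/mw/ is the longest suffix that is a licit onset).
/y…e/ gap (V2→V3): /jsmw/ — longest licit onset from the right is /mw/, leaving /js/ as coda.
/e…e/ gap (V3→V4): /bjmw/; trying suffixes from longest down, /mw/ is the first permitted one, so coda /bj/ | onset /mw/.
/e…a/ gap (V4→V5): /w/ → onset of the next syllable (single consonants are always licit onsets).

dovm.mwyjs.mwebj.mwe.wadn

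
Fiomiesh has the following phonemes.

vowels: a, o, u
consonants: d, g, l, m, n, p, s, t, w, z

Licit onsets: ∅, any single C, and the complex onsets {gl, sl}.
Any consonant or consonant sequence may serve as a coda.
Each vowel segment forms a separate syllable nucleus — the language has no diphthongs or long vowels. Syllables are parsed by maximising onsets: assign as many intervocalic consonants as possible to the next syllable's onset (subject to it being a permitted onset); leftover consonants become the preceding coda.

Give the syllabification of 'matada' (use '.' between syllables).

Vowels present: a, a, a; each is a nucleus, giving 3 syllables.
σ1/σ2 boundary: /t/ → onset of the next syllable (single consonants are always licit onsets).
σ2/σ3 boundary: just /d/ — single C goes to the following onset.

ma.ta.da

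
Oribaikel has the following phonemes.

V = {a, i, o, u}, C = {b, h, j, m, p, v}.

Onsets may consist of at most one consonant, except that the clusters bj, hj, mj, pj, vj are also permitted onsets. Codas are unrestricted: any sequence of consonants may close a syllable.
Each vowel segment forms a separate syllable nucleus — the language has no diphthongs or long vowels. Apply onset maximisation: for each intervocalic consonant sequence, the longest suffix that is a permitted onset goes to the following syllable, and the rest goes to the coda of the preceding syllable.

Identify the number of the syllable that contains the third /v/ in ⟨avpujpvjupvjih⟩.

4

Nuclei (vowels): a, u, u, i → 4 syllables.
σ1/σ2 boundary: /vp/; trying suffixes from longest down, /p/ is the first permitted one, so coda /v/ | onset /p/.
σ2/σ3 boundary: cluster /jpvj/ — the longest permitted-onset suffix is /vj/; onset = /vj/, preceding coda = /jp/.
σ3/σ4 boundary: cluster /pvj/ — the longest permitted-onset suffix is /vj/; onset = /vj/, preceding coda = /p/.
Syllabification: av.pujp.vjup.vjih.
The third /v/ is in the onset of syllable 4 (/vjih/).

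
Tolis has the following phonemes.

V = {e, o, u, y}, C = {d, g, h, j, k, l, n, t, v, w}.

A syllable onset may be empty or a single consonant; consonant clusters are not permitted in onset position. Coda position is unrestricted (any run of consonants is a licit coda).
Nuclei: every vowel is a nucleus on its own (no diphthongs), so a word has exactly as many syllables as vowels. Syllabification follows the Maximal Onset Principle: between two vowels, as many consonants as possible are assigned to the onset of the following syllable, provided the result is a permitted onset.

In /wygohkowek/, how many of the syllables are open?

2

The vowels are y, o, o, e — 4 nuclei, so 4 syllables.
/y…o/ gap (V1→V2): /g/ → onset of the next syllable (single consonants are always licit onsets).
/o…o/ gap (V2→V3): cluster /hk/ — the longest permitted-onset suffix is /k/; onset = /k/, preceding coda = /h/.
/o…e/ gap (V3→V4): /w/ is a single consonant, so it becomes the next onset.
Result: wy.goh.ko.wek.
Classifying each syllable: /wy/ (open), /goh/ (closed), /ko/ (open), /wek/ (closed).
Open syllables: 2.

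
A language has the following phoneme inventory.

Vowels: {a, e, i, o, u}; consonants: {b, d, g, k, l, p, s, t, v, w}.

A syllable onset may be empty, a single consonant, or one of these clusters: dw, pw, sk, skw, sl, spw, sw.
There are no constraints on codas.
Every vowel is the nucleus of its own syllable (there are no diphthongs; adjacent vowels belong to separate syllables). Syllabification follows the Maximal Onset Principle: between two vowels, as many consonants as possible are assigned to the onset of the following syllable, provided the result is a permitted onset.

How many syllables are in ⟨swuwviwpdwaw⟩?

3

The vowels are u, i, a — 3 nuclei, so 3 syllables.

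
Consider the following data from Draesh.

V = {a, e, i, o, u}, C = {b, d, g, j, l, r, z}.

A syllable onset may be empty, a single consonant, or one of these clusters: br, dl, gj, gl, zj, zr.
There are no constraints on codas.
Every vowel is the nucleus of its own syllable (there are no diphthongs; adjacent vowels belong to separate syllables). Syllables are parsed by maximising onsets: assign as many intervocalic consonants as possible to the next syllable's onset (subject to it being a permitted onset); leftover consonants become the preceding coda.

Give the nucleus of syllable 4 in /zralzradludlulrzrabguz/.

u

Vowels present: a, a, u, u, a, u; each is a nucleus, giving 6 syllables.
The fourth nucleus (vowel 4 from the left) is /u/.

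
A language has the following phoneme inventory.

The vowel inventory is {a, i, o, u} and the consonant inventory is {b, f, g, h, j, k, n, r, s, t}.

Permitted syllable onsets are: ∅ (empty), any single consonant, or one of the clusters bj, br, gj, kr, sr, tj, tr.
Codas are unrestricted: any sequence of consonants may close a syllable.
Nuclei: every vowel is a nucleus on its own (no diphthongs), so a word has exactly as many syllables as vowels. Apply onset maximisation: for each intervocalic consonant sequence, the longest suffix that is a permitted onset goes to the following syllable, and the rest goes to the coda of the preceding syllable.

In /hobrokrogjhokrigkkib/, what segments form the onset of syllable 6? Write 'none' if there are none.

k

Nuclei (vowels): o, o, o, o, i, i → 6 syllables.
V1 /o/ – V2 /o/: cluster /br/ — /br/ is itself a permitted onset, so the whole cluster goes right; preceding coda = ∅.
V2 /o/ – V3 /o/: cluster /kr/ — /kr/ is itself a permitted onset, so the whole cluster goes right; preceding coda = ∅.
V3 /o/ – V4 /o/: /gjh/ splits as /gj/ + /h/ (/h/ is the longest suffix that is a licit onset).
V4 /o/ – V5 /i/: /kr/ — entire cluster is a permitted onset → onset /kr/, coda ∅.
V5 /i/ – V6 /i/: /gkk/ splits as /gk/ + /k/ (/k/ is the longest suffix that is a licit onset).
Putting it together: ho.bro.krogj.ho.krigk.kib.
Syllable 6 is /kib/: onset /k/, nucleus /i/, coda /b/.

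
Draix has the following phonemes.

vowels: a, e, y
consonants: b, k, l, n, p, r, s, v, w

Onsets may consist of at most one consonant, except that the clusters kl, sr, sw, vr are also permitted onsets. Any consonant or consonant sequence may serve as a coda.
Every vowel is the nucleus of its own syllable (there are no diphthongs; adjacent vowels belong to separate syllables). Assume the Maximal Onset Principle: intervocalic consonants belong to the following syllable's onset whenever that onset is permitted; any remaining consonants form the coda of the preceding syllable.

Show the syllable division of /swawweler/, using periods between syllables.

Nuclei (vowels): a, e, e → 3 syllables.
Between /a/ (V1) and /e/ (V2): /ww/ — longest licit onset from the right is /w/, leaving /w/ as coda.
Between /e/ (V2) and /e/ (V3): /l/ is a single consonant, so it becomes the next onset.

swaw.we.ler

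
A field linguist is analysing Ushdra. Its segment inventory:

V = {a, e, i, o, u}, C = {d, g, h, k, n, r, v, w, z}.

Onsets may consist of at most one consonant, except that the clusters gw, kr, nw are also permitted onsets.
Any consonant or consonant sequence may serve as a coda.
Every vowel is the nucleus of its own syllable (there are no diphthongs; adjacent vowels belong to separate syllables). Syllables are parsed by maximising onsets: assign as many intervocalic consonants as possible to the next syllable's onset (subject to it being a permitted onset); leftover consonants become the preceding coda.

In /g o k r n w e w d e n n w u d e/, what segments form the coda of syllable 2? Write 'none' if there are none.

Nuclei (vowels): o, e, e, u, e → 5 syllables.
Between /o/ (V1) and /e/ (V2): /krnw/ splits as /kr/ + /nw/ (/nw/ is the longest suffix that is a licit onset).
Between /e/ (V2) and /e/ (V3): /wd/ splits as /w/ + /d/ (/d/ is the longest suffix that is a licit onset).
Between /e/ (V3) and /u/ (V4): /nnw/; trying suffixes from longest down, /nw/ is the first permitted one, so coda /n/ | onset /nw/.
Between /u/ (V4) and /e/ (V5): /d/ is a single consonant, so it becomes the next onset.
Putting it together: gokr.nwew.den.nwu.de.
Syllable 2 is /nwew/: onset /nw/, nucleus /e/, coda /w/.

w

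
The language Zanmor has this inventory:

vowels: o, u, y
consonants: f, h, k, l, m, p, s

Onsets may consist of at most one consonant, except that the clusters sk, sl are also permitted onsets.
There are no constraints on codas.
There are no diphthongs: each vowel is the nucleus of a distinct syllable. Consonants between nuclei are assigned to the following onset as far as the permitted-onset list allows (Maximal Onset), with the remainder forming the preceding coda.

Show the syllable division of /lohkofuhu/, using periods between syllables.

loh.ko.fu.hu

Vowels present: o, o, u, u; each is a nucleus, giving 4 syllables.
V1 /o/ – V2 /o/: /hk/ splits as /h/ + /k/ (/k/ is the longest suffix that is a licit onset).
V2 /o/ – V3 /u/: /f/ is a single consonant, so it becomes the next onset.
V3 /u/ – V4 /u/: /h/ is a single consonant, so it becomes the next onset.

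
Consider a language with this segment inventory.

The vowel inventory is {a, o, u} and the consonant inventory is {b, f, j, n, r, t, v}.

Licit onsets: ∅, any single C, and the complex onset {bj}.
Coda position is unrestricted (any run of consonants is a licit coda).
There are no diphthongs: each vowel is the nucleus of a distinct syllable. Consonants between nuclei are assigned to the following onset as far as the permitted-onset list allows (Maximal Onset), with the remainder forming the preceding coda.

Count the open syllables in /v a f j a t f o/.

Nuclei (vowels): a, a, o → 3 syllables.
V1 /a/ – V2 /a/: cluster /fj/ — the longest permitted-onset suffix is /j/; onset = /j/, preceding coda = /f/.
V2 /a/ – V3 /o/: /tf/ — longest licit onset from the right is /f/, leaving /t/ as coda.
Syllabification: vaf.jat.fo.
Classifying each syllable: /vaf/ (closed), /jat/ (closed), /fo/ (open).
Open syllables: 1.

1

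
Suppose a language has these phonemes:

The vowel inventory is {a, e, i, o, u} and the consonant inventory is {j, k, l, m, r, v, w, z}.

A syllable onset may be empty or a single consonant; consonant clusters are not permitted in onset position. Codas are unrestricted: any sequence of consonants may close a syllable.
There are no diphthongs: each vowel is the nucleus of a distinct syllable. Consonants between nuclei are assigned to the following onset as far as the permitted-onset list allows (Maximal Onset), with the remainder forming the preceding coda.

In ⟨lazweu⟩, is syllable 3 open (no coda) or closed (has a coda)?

Nuclei (vowels): a, e, u → 3 syllables.
Between /a/ (V1) and /e/ (V2): /zw/; trying suffixes from longest down, /w/ is the first permitted one, so coda /z/ | onset /w/.
Between /e/ (V2) and /u/ (V3): hiatus — the boundary sits between the two vowels.
Syllabification: laz.we.u.
Syllable 3 is /u/; it ends in its nucleus with no coda, so it is open.

open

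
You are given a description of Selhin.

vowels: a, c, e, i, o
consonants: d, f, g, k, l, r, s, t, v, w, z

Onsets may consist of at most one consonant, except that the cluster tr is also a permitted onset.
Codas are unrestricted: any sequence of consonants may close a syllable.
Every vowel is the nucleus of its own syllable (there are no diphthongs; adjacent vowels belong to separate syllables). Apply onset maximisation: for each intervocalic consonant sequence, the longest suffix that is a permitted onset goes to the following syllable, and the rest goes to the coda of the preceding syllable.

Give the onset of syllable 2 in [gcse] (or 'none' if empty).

Nuclei (vowels): c, e → 2 syllables.
σ1/σ2 boundary: /s/ → onset of the next syllable (single consonants are always licit onsets).
Putting it together: gc.se.
Syllable 2 is /se/: onset /s/, nucleus /e/, coda ∅.

s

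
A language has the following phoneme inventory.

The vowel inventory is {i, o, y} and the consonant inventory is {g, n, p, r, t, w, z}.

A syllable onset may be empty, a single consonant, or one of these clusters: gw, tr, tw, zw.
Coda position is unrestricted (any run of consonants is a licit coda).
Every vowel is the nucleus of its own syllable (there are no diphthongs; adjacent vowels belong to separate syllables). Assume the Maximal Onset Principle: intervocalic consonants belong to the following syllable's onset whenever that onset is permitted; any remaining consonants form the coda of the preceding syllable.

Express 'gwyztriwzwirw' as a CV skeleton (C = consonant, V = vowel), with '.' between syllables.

CCVC.CCVC.CCVCC

The vowels are y, i, i — 3 nuclei, so 3 syllables.
Between /y/ (V1) and /i/ (V2): cluster /ztr/ — the longest permitted-onset suffix is /tr/; onset = /tr/, preceding coda = /z/.
Between /i/ (V2) and /i/ (V3): /wzw/; trying suffixes from longest down, /zw/ is the first permitted one, so coda /w/ | onset /zw/.
Syllabification: gwyz.triw.zwirw.
Mapping each syllable to C/V: /gwyz/ → CCVC, /triw/ → CCVC, /zwirw/ → CCVCC.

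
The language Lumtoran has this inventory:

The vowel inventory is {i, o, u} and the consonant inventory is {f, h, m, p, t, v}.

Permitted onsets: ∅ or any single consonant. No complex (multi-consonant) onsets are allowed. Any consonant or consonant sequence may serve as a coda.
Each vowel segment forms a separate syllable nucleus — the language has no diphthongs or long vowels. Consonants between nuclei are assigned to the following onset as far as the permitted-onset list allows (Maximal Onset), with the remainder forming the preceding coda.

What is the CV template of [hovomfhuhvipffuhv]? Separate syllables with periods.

The vowels are o, o, u, i, u — 5 nuclei, so 5 syllables.
V1 /o/ – V2 /o/: /v/ is a single consonant, so it becomes the next onset.
V2 /o/ – V3 /u/: cluster /mfh/ — the longest permitted-onset suffix is /h/; onset = /h/, preceding coda = /mf/.
V3 /u/ – V4 /i/: /hv/ — longest licit onset from the right is /v/, leaving /h/ as coda.
V4 /i/ – V5 /u/: /pff/ — longest licit onset from the right is /f/, leaving /pf/ as coda.
So the parse is ho.vomf.huh.vipf.fuhv.
Mapping each syllable to C/V: /ho/ → CV, /vomf/ → CVCC, /huh/ → CVC, /vipf/ → CVCC, /fuhv/ → CVCC.

CV.CVCC.CVC.CVCC.CVCC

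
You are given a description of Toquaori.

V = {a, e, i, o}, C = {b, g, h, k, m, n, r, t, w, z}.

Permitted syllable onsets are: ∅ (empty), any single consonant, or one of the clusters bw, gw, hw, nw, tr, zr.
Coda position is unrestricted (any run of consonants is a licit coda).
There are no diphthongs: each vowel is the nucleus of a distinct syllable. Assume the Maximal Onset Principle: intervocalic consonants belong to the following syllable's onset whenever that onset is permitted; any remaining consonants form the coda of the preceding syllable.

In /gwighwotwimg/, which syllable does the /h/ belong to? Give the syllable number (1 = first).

The vowels are i, o, i — 3 nuclei, so 3 syllables.
/i…o/ gap (V1→V2): cluster /ghw/ — the longest permitted-onset suffix is /hw/; onset = /hw/, preceding coda = /g/.
/o…i/ gap (V2→V3): /tw/ — longest licit onset from the right is /w/, leaving /t/ as coda.
Putting it together: gwig.hwot.wimg.
The /h/ is in the onset of syllable 2 (/hwot/).

2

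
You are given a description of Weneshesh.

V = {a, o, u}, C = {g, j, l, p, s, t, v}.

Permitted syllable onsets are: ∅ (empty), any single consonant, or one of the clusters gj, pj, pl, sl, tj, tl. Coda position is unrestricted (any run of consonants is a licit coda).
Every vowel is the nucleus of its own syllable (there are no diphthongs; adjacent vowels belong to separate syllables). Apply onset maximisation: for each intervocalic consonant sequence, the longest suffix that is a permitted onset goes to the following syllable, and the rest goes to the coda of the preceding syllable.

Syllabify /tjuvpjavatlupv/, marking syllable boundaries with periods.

Nuclei (vowels): u, a, a, u → 4 syllables.
Between /u/ (V1) and /a/ (V2): /vpj/ splits as /v/ + /pj/ (/pj/ is the longest suffix that is a licit onset).
Between /a/ (V2) and /a/ (V3): /v/ → onset of the next syllable (single consonants are always licit onsets).
Between /a/ (V3) and /u/ (V4): /tl/ is a licit onset in full, so it all attaches to the next syllable.

tjuv.pja.va.tlupv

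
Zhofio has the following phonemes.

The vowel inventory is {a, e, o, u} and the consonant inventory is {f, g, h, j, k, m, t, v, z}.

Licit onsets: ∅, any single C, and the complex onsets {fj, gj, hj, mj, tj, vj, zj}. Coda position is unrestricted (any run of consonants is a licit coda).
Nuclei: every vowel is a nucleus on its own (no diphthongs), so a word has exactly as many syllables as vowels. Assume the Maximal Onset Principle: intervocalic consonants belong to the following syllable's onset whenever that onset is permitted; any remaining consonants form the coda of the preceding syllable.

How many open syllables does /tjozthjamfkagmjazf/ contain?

Vowels present: o, a, a, a; each is a nucleus, giving 4 syllables.
Between /o/ (V1) and /a/ (V2): cluster /zthj/ — the longest permitted-onset suffix is /hj/; onset = /hj/, preceding coda = /zt/.
Between /a/ (V2) and /a/ (V3): cluster /mfk/ — the longest permitted-onset suffix is /k/; onset = /k/, preceding coda = /mf/.
Between /a/ (V3) and /a/ (V4): /gmj/ — longest licit onset from the right is /mj/, leaving /g/ as coda.
So the parse is tjozt.hjamf.kag.mjazf.
Classifying each syllable: /tjozt/ (closed), /hjamf/ (closed), /kag/ (closed), /mjazf/ (closed).
Open syllables: 0.

0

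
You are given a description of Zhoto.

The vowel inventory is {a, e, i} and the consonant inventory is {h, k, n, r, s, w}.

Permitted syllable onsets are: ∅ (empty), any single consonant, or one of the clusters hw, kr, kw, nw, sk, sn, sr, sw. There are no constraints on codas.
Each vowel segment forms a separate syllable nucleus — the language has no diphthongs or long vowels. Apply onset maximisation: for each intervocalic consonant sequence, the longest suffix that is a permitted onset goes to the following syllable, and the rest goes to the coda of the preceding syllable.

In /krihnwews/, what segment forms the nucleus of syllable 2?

e

Vowels present: i, e; each is a nucleus, giving 2 syllables.
The second nucleus (vowel 2 from the left) is /e/.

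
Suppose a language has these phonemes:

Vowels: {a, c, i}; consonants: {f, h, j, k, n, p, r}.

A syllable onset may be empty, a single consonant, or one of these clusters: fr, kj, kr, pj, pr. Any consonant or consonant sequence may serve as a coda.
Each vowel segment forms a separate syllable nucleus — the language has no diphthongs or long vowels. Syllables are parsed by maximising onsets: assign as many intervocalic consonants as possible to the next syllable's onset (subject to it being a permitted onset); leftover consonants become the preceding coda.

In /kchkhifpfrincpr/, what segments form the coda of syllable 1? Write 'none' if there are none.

Nuclei (vowels): c, i, i, c → 4 syllables.
/c…i/ gap (V1→V2): cluster /hkh/ — the longest permitted-onset suffix is /h/; onset = /h/, preceding coda = /hk/.
/i…i/ gap (V2→V3): /fpfr/ splits as /fp/ + /fr/ (/fr/ is the longest suffix that is a licit onset).
/i…c/ gap (V3→V4): /n/ is a single consonant, so it becomes the next onset.
So the parse is kchk.hifp.fri.ncpr.
Syllable 1 is /kchk/: onset /k/, nucleus /c/, coda /hk/.

hk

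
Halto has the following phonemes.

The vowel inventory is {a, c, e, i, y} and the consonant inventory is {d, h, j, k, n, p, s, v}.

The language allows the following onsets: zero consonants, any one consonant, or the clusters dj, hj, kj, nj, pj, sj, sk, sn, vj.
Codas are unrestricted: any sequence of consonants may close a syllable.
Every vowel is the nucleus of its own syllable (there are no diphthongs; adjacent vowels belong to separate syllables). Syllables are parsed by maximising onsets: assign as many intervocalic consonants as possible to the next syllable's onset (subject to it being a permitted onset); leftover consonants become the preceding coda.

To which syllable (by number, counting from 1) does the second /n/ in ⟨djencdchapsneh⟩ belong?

Vowels present: e, c, c, a, e; each is a nucleus, giving 5 syllables.
/e…c/ gap (V1→V2): /n/ is a single consonant, so it becomes the next onset.
/c…c/ gap (V2→V3): /d/ is a single consonant, so it becomes the next onset.
/c…a/ gap (V3→V4): /h/ → onset of the next syllable (single consonants are always licit onsets).
/a…e/ gap (V4→V5): cluster /psn/ — the longest permitted-onset suffix is /sn/; onset = /sn/, preceding coda = /p/.
So the parse is dje.nc.dc.hap.sneh.
The second /n/ is in the onset of syllable 5 (/sneh/).

5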